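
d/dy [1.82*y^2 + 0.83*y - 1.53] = 3.64*y + 0.83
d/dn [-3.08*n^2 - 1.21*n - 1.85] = -6.16*n - 1.21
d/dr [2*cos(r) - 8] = -2*sin(r)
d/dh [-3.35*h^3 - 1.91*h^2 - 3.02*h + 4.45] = -10.05*h^2 - 3.82*h - 3.02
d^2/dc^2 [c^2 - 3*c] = 2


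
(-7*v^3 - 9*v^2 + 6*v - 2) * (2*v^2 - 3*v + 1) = -14*v^5 + 3*v^4 + 32*v^3 - 31*v^2 + 12*v - 2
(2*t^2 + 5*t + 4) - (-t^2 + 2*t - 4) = 3*t^2 + 3*t + 8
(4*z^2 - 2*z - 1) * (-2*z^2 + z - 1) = -8*z^4 + 8*z^3 - 4*z^2 + z + 1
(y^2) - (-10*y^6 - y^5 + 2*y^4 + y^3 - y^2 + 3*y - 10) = 10*y^6 + y^5 - 2*y^4 - y^3 + 2*y^2 - 3*y + 10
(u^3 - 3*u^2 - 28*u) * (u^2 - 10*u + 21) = u^5 - 13*u^4 + 23*u^3 + 217*u^2 - 588*u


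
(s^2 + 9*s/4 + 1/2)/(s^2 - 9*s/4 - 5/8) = 2*(s + 2)/(2*s - 5)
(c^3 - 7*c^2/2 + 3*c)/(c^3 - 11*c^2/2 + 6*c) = (c - 2)/(c - 4)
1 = 1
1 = 1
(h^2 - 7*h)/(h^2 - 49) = h/(h + 7)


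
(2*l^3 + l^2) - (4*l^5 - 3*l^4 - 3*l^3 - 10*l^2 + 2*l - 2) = -4*l^5 + 3*l^4 + 5*l^3 + 11*l^2 - 2*l + 2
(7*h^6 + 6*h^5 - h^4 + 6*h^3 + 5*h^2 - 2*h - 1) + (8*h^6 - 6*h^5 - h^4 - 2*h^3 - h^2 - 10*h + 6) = 15*h^6 - 2*h^4 + 4*h^3 + 4*h^2 - 12*h + 5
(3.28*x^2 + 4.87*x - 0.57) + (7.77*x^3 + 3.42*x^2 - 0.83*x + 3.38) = 7.77*x^3 + 6.7*x^2 + 4.04*x + 2.81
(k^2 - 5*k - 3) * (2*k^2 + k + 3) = 2*k^4 - 9*k^3 - 8*k^2 - 18*k - 9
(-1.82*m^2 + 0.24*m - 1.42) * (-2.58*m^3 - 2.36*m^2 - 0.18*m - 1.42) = 4.6956*m^5 + 3.676*m^4 + 3.4248*m^3 + 5.8924*m^2 - 0.0852*m + 2.0164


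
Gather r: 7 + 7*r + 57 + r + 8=8*r + 72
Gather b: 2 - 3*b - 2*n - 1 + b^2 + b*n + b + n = b^2 + b*(n - 2) - n + 1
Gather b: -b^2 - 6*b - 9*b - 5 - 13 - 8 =-b^2 - 15*b - 26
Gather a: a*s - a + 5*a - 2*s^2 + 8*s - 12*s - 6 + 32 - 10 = a*(s + 4) - 2*s^2 - 4*s + 16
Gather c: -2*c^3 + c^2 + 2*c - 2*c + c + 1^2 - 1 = -2*c^3 + c^2 + c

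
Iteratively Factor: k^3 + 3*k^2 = (k)*(k^2 + 3*k) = k^2*(k + 3)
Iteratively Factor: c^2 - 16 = (c + 4)*(c - 4)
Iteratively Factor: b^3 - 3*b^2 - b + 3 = (b - 3)*(b^2 - 1) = (b - 3)*(b - 1)*(b + 1)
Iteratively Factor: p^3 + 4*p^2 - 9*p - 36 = (p - 3)*(p^2 + 7*p + 12) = (p - 3)*(p + 4)*(p + 3)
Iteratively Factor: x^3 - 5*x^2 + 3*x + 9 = (x - 3)*(x^2 - 2*x - 3) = (x - 3)^2*(x + 1)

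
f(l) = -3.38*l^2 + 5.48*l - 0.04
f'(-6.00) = 46.04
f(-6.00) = -154.60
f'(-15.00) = 106.88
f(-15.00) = -842.74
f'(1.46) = -4.39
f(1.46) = 0.76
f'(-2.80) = 24.41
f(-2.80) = -41.88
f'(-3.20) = 27.11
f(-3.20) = -52.19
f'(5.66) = -32.78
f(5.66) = -77.30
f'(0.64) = 1.15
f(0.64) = 2.08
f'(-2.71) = 23.80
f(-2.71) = -39.71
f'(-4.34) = 34.82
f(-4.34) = -87.49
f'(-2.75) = 24.07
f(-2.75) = -40.67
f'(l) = 5.48 - 6.76*l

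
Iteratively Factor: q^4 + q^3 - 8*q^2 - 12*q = (q - 3)*(q^3 + 4*q^2 + 4*q) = (q - 3)*(q + 2)*(q^2 + 2*q) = (q - 3)*(q + 2)^2*(q)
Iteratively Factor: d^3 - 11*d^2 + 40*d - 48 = (d - 3)*(d^2 - 8*d + 16) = (d - 4)*(d - 3)*(d - 4)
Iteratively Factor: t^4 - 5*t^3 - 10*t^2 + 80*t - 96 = (t - 4)*(t^3 - t^2 - 14*t + 24) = (t - 4)*(t - 2)*(t^2 + t - 12) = (t - 4)*(t - 2)*(t + 4)*(t - 3)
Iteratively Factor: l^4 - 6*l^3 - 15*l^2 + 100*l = (l - 5)*(l^3 - l^2 - 20*l) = l*(l - 5)*(l^2 - l - 20) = l*(l - 5)*(l + 4)*(l - 5)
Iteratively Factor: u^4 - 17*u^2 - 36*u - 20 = (u + 2)*(u^3 - 2*u^2 - 13*u - 10) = (u + 2)^2*(u^2 - 4*u - 5) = (u - 5)*(u + 2)^2*(u + 1)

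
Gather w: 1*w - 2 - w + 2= 0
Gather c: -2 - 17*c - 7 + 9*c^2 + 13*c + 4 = 9*c^2 - 4*c - 5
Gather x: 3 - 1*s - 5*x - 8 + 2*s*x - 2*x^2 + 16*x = -s - 2*x^2 + x*(2*s + 11) - 5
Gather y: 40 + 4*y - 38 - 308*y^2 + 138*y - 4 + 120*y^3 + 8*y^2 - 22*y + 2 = 120*y^3 - 300*y^2 + 120*y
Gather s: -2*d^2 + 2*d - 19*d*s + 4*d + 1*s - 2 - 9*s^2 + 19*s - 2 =-2*d^2 + 6*d - 9*s^2 + s*(20 - 19*d) - 4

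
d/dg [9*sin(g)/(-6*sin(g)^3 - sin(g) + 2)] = 9*(12*sin(g)^3 + 2)*cos(g)/(6*sin(g)^3 + sin(g) - 2)^2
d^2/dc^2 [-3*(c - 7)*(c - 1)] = -6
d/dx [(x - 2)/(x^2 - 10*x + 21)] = (x^2 - 10*x - 2*(x - 5)*(x - 2) + 21)/(x^2 - 10*x + 21)^2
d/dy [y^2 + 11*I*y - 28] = 2*y + 11*I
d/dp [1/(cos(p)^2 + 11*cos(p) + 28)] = (2*cos(p) + 11)*sin(p)/(cos(p)^2 + 11*cos(p) + 28)^2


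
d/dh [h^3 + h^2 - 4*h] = 3*h^2 + 2*h - 4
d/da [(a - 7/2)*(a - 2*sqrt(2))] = 2*a - 7/2 - 2*sqrt(2)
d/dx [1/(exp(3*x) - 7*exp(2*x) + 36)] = (14 - 3*exp(x))*exp(2*x)/(exp(3*x) - 7*exp(2*x) + 36)^2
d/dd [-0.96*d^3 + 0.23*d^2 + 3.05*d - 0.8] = -2.88*d^2 + 0.46*d + 3.05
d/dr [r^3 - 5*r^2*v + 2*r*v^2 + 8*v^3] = 3*r^2 - 10*r*v + 2*v^2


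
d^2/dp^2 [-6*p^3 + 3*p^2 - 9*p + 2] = 6 - 36*p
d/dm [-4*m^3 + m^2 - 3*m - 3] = -12*m^2 + 2*m - 3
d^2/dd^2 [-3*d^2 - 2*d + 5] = -6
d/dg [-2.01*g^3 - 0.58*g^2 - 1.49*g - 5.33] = -6.03*g^2 - 1.16*g - 1.49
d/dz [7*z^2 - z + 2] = 14*z - 1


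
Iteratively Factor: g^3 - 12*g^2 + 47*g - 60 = (g - 4)*(g^2 - 8*g + 15) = (g - 5)*(g - 4)*(g - 3)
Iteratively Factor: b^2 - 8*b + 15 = (b - 3)*(b - 5)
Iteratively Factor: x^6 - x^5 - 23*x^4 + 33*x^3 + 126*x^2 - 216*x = (x - 3)*(x^5 + 2*x^4 - 17*x^3 - 18*x^2 + 72*x) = (x - 3)*(x + 3)*(x^4 - x^3 - 14*x^2 + 24*x) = x*(x - 3)*(x + 3)*(x^3 - x^2 - 14*x + 24) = x*(x - 3)*(x - 2)*(x + 3)*(x^2 + x - 12) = x*(x - 3)^2*(x - 2)*(x + 3)*(x + 4)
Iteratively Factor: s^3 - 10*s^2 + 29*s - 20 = (s - 1)*(s^2 - 9*s + 20) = (s - 5)*(s - 1)*(s - 4)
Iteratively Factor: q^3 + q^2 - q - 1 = (q + 1)*(q^2 - 1) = (q + 1)^2*(q - 1)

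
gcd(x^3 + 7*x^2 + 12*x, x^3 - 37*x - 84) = x^2 + 7*x + 12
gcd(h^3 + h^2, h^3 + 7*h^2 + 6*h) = h^2 + h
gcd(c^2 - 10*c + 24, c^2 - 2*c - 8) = c - 4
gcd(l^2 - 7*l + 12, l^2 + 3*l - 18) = l - 3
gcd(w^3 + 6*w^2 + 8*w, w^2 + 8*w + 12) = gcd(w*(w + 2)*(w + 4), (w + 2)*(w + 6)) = w + 2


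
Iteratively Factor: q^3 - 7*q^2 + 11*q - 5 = (q - 1)*(q^2 - 6*q + 5) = (q - 1)^2*(q - 5)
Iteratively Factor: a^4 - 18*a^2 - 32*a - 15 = (a - 5)*(a^3 + 5*a^2 + 7*a + 3) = (a - 5)*(a + 3)*(a^2 + 2*a + 1) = (a - 5)*(a + 1)*(a + 3)*(a + 1)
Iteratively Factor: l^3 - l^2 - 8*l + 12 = (l - 2)*(l^2 + l - 6) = (l - 2)*(l + 3)*(l - 2)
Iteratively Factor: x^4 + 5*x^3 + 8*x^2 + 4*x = (x)*(x^3 + 5*x^2 + 8*x + 4) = x*(x + 1)*(x^2 + 4*x + 4) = x*(x + 1)*(x + 2)*(x + 2)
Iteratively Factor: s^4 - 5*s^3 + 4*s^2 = (s - 1)*(s^3 - 4*s^2) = (s - 4)*(s - 1)*(s^2) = s*(s - 4)*(s - 1)*(s)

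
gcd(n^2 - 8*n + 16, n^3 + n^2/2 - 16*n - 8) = n - 4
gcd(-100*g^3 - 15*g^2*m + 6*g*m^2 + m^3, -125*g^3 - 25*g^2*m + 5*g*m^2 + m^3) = 25*g^2 + 10*g*m + m^2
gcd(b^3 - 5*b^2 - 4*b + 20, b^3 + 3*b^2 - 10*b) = b - 2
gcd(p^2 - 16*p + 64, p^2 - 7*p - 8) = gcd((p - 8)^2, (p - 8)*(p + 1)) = p - 8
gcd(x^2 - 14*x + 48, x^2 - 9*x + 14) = 1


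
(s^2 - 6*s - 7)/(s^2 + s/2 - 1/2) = 2*(s - 7)/(2*s - 1)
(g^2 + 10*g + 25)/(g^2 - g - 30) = (g + 5)/(g - 6)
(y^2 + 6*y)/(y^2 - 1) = y*(y + 6)/(y^2 - 1)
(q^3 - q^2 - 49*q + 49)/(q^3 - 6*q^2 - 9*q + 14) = (q + 7)/(q + 2)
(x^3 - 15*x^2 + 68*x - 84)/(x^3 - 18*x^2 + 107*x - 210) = (x - 2)/(x - 5)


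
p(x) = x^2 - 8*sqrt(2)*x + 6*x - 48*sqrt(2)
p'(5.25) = 5.19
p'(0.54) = -4.23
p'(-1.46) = -8.23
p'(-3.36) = -12.03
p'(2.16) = -0.99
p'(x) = 2*x - 8*sqrt(2) + 6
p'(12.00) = 18.69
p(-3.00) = -42.94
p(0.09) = -68.35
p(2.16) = -74.69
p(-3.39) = -38.38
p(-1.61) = -56.74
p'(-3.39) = -12.09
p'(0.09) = -5.13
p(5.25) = -68.22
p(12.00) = 12.35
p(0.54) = -70.46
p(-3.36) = -38.74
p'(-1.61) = -8.53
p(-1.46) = -57.99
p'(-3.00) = -11.31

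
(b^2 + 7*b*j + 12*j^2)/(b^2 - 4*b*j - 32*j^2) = (b + 3*j)/(b - 8*j)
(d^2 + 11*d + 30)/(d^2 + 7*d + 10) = (d + 6)/(d + 2)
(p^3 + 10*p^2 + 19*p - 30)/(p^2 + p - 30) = (p^2 + 4*p - 5)/(p - 5)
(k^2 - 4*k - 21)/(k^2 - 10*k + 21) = (k + 3)/(k - 3)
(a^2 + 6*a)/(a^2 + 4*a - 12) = a/(a - 2)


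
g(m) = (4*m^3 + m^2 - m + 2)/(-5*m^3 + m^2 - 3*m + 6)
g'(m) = (12*m^2 + 2*m - 1)/(-5*m^3 + m^2 - 3*m + 6) + (15*m^2 - 2*m + 3)*(4*m^3 + m^2 - m + 2)/(-5*m^3 + m^2 - 3*m + 6)^2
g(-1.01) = -0.01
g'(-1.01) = 0.60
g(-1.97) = -0.42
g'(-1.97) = 0.26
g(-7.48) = -0.74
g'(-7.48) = 0.01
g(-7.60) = -0.74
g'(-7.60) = 0.01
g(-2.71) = -0.56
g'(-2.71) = 0.13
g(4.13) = -0.87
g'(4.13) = 0.02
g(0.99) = -6.98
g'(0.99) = 115.24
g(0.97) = -10.56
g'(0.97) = 277.89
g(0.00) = 0.33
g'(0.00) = 0.00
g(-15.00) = -0.77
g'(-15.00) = 0.00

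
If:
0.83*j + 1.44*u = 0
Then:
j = -1.73493975903614*u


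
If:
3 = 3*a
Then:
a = 1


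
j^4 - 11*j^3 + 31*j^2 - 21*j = j*(j - 7)*(j - 3)*(j - 1)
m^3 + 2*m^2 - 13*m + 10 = (m - 2)*(m - 1)*(m + 5)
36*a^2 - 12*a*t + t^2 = (-6*a + t)^2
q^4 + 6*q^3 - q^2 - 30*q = q*(q - 2)*(q + 3)*(q + 5)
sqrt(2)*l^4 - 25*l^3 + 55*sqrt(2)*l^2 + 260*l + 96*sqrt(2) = (l - 8*sqrt(2))*(l - 6*sqrt(2))*(l + sqrt(2))*(sqrt(2)*l + 1)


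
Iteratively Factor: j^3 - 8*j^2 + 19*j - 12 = (j - 3)*(j^2 - 5*j + 4) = (j - 4)*(j - 3)*(j - 1)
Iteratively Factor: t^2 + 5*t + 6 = (t + 3)*(t + 2)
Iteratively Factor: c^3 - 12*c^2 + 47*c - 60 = (c - 5)*(c^2 - 7*c + 12) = (c - 5)*(c - 4)*(c - 3)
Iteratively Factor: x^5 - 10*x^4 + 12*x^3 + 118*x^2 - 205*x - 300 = (x + 3)*(x^4 - 13*x^3 + 51*x^2 - 35*x - 100) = (x - 5)*(x + 3)*(x^3 - 8*x^2 + 11*x + 20) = (x - 5)*(x + 1)*(x + 3)*(x^2 - 9*x + 20) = (x - 5)^2*(x + 1)*(x + 3)*(x - 4)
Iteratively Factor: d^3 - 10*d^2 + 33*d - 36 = (d - 3)*(d^2 - 7*d + 12) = (d - 4)*(d - 3)*(d - 3)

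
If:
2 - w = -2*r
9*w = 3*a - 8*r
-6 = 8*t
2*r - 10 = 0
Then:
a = 148/3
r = 5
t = -3/4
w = 12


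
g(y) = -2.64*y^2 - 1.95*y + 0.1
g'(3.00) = -17.79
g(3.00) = -29.51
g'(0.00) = -1.95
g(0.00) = 0.10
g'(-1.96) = 8.40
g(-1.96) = -6.22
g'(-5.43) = 26.72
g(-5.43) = -67.15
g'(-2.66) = 12.09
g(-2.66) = -13.39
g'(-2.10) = 9.14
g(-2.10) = -7.45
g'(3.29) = -19.32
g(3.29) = -34.89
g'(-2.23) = 9.82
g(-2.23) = -8.68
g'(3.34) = -19.59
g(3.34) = -35.86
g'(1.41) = -9.39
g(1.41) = -7.90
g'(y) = -5.28*y - 1.95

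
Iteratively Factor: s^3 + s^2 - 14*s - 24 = (s - 4)*(s^2 + 5*s + 6) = (s - 4)*(s + 3)*(s + 2)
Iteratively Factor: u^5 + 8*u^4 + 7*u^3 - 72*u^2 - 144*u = (u - 3)*(u^4 + 11*u^3 + 40*u^2 + 48*u) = (u - 3)*(u + 4)*(u^3 + 7*u^2 + 12*u) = (u - 3)*(u + 3)*(u + 4)*(u^2 + 4*u) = (u - 3)*(u + 3)*(u + 4)^2*(u)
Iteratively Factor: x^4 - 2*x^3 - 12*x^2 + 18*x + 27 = (x - 3)*(x^3 + x^2 - 9*x - 9) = (x - 3)*(x + 3)*(x^2 - 2*x - 3) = (x - 3)*(x + 1)*(x + 3)*(x - 3)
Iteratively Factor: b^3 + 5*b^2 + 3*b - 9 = (b - 1)*(b^2 + 6*b + 9) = (b - 1)*(b + 3)*(b + 3)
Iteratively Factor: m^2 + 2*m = (m)*(m + 2)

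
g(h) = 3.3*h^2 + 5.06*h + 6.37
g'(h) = 6.6*h + 5.06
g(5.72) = 143.28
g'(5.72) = 42.81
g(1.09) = 15.81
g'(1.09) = 12.25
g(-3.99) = 38.72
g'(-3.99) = -21.27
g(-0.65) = 4.48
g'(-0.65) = 0.77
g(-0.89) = 4.48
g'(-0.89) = -0.81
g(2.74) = 45.01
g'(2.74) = 23.14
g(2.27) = 34.86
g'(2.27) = 20.04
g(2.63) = 42.50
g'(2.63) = 22.42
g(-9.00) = 228.13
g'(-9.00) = -54.34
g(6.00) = 155.53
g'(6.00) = 44.66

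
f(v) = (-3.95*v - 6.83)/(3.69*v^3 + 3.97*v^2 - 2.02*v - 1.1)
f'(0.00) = -7.81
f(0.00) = 6.21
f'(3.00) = 0.11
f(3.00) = -0.15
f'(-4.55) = -0.02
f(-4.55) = -0.04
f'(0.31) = 11.15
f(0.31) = 6.52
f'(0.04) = -5.17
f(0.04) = 5.95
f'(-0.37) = -1165625.54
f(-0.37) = -1347.71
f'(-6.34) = -0.01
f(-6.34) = -0.02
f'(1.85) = 0.57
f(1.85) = -0.44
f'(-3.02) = -0.04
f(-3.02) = -0.08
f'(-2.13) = 0.04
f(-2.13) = -0.11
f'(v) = (-3.95*v - 6.83)*(-11.07*v^2 - 7.94*v + 2.02)/(3.69*v^3 + 3.97*v^2 - 2.02*v - 1.1)^2 - 3.95/(3.69*v^3 + 3.97*v^2 - 2.02*v - 1.1) = (29.151*v^3 + 91.2896*v^2 + 54.2302*v - 9.4516)/(13.6161*v^6 + 29.2986*v^5 + 0.853300000000001*v^4 - 24.1568*v^3 - 4.6536*v^2 + 4.444*v + 1.21)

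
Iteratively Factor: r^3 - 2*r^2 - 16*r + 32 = (r - 4)*(r^2 + 2*r - 8) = (r - 4)*(r + 4)*(r - 2)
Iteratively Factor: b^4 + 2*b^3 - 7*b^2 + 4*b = (b - 1)*(b^3 + 3*b^2 - 4*b) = b*(b - 1)*(b^2 + 3*b - 4) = b*(b - 1)^2*(b + 4)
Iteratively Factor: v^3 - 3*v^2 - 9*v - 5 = (v + 1)*(v^2 - 4*v - 5) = (v + 1)^2*(v - 5)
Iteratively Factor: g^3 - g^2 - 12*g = (g)*(g^2 - g - 12) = g*(g - 4)*(g + 3)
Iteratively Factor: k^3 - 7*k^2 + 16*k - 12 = (k - 3)*(k^2 - 4*k + 4) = (k - 3)*(k - 2)*(k - 2)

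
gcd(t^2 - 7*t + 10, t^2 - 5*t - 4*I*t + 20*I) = t - 5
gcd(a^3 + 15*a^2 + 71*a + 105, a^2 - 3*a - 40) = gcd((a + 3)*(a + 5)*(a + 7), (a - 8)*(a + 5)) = a + 5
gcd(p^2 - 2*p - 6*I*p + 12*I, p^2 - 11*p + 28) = 1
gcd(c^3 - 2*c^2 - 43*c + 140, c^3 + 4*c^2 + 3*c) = 1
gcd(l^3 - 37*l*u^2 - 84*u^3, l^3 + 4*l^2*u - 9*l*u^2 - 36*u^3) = l^2 + 7*l*u + 12*u^2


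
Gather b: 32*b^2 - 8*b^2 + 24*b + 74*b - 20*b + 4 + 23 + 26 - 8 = 24*b^2 + 78*b + 45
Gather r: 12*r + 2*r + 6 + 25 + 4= 14*r + 35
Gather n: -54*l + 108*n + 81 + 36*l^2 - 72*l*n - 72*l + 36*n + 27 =36*l^2 - 126*l + n*(144 - 72*l) + 108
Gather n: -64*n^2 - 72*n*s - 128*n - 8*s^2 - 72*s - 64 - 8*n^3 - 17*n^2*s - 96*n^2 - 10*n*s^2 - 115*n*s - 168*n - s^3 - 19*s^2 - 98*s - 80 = -8*n^3 + n^2*(-17*s - 160) + n*(-10*s^2 - 187*s - 296) - s^3 - 27*s^2 - 170*s - 144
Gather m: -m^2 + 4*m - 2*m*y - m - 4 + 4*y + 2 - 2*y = -m^2 + m*(3 - 2*y) + 2*y - 2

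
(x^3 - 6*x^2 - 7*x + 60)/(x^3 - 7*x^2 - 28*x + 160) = (x^2 - 2*x - 15)/(x^2 - 3*x - 40)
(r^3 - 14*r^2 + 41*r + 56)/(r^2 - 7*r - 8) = r - 7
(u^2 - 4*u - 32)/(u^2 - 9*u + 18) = (u^2 - 4*u - 32)/(u^2 - 9*u + 18)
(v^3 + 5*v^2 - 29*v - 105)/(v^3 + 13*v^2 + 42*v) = (v^2 - 2*v - 15)/(v*(v + 6))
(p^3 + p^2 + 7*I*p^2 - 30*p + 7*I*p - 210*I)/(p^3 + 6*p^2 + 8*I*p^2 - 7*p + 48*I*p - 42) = (p - 5)/(p + I)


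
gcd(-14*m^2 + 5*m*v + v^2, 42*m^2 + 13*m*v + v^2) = 7*m + v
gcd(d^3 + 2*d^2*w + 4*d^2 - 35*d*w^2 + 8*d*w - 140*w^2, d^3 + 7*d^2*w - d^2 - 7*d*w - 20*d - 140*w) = d^2 + 7*d*w + 4*d + 28*w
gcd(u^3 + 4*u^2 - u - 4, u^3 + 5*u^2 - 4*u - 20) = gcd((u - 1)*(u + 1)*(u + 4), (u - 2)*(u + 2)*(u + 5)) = 1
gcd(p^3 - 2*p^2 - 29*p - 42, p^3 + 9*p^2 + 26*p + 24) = p^2 + 5*p + 6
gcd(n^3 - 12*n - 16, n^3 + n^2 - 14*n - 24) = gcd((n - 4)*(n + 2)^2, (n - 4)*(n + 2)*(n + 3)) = n^2 - 2*n - 8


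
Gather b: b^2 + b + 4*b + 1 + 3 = b^2 + 5*b + 4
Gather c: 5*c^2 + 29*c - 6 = 5*c^2 + 29*c - 6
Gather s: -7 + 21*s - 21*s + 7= 0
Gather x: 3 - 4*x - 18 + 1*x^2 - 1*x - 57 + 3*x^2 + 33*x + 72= 4*x^2 + 28*x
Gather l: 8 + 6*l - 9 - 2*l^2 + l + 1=-2*l^2 + 7*l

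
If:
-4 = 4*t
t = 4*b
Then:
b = -1/4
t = -1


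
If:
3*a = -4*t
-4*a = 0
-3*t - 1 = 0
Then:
No Solution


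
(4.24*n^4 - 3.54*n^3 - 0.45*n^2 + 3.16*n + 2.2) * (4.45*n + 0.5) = 18.868*n^5 - 13.633*n^4 - 3.7725*n^3 + 13.837*n^2 + 11.37*n + 1.1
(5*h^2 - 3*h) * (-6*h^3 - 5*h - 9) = -30*h^5 + 18*h^4 - 25*h^3 - 30*h^2 + 27*h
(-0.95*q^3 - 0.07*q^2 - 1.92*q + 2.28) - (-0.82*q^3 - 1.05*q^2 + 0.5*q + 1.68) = -0.13*q^3 + 0.98*q^2 - 2.42*q + 0.6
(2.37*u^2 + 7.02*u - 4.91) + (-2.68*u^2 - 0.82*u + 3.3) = -0.31*u^2 + 6.2*u - 1.61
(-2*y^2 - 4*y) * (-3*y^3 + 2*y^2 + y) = 6*y^5 + 8*y^4 - 10*y^3 - 4*y^2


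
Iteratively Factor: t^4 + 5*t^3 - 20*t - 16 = (t + 1)*(t^3 + 4*t^2 - 4*t - 16) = (t - 2)*(t + 1)*(t^2 + 6*t + 8) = (t - 2)*(t + 1)*(t + 4)*(t + 2)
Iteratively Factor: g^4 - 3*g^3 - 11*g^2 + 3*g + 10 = (g + 2)*(g^3 - 5*g^2 - g + 5) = (g + 1)*(g + 2)*(g^2 - 6*g + 5) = (g - 1)*(g + 1)*(g + 2)*(g - 5)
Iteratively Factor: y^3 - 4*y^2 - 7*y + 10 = (y - 5)*(y^2 + y - 2) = (y - 5)*(y - 1)*(y + 2)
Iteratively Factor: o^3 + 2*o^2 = (o + 2)*(o^2) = o*(o + 2)*(o)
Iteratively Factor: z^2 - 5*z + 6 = (z - 2)*(z - 3)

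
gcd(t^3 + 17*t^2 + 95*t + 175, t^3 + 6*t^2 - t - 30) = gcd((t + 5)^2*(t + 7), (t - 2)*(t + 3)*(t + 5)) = t + 5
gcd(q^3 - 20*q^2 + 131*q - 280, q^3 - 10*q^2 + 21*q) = q - 7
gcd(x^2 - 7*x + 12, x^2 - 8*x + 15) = x - 3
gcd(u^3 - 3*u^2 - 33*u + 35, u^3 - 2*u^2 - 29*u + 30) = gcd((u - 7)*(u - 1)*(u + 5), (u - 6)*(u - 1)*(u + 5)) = u^2 + 4*u - 5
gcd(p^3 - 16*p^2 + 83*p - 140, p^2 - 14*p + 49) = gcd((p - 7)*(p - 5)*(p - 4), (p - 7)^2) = p - 7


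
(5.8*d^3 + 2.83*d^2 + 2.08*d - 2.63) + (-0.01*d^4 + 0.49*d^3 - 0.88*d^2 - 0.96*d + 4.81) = -0.01*d^4 + 6.29*d^3 + 1.95*d^2 + 1.12*d + 2.18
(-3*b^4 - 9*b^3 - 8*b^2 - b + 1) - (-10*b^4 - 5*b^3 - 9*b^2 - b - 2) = 7*b^4 - 4*b^3 + b^2 + 3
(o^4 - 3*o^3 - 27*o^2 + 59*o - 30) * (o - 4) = o^5 - 7*o^4 - 15*o^3 + 167*o^2 - 266*o + 120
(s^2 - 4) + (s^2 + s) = 2*s^2 + s - 4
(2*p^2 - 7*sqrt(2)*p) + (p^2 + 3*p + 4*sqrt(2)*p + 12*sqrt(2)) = 3*p^2 - 3*sqrt(2)*p + 3*p + 12*sqrt(2)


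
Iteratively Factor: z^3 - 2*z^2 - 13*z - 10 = (z - 5)*(z^2 + 3*z + 2) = (z - 5)*(z + 1)*(z + 2)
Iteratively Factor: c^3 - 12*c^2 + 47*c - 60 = (c - 3)*(c^2 - 9*c + 20) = (c - 4)*(c - 3)*(c - 5)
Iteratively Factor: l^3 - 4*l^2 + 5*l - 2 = (l - 1)*(l^2 - 3*l + 2) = (l - 2)*(l - 1)*(l - 1)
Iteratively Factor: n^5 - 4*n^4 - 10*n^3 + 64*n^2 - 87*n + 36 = (n - 3)*(n^4 - n^3 - 13*n^2 + 25*n - 12) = (n - 3)^2*(n^3 + 2*n^2 - 7*n + 4) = (n - 3)^2*(n - 1)*(n^2 + 3*n - 4) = (n - 3)^2*(n - 1)^2*(n + 4)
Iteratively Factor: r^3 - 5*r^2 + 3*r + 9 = (r - 3)*(r^2 - 2*r - 3) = (r - 3)^2*(r + 1)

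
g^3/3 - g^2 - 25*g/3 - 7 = (g/3 + 1/3)*(g - 7)*(g + 3)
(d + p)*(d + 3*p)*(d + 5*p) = d^3 + 9*d^2*p + 23*d*p^2 + 15*p^3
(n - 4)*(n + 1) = n^2 - 3*n - 4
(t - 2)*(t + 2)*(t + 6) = t^3 + 6*t^2 - 4*t - 24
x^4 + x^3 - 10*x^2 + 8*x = x*(x - 2)*(x - 1)*(x + 4)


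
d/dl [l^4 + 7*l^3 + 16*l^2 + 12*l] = 4*l^3 + 21*l^2 + 32*l + 12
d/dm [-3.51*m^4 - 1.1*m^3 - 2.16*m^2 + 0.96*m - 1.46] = -14.04*m^3 - 3.3*m^2 - 4.32*m + 0.96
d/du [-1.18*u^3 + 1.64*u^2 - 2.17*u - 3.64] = -3.54*u^2 + 3.28*u - 2.17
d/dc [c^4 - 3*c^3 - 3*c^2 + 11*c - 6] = 4*c^3 - 9*c^2 - 6*c + 11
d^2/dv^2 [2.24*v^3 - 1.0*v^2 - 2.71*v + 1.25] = 13.44*v - 2.0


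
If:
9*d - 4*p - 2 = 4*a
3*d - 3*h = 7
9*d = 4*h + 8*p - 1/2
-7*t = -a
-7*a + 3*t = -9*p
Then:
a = 12411/2264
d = 7535/1698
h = 1191/566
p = 4531/1132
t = 1773/2264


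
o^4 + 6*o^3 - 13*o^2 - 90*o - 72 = (o - 4)*(o + 1)*(o + 3)*(o + 6)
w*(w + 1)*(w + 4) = w^3 + 5*w^2 + 4*w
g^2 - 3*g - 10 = (g - 5)*(g + 2)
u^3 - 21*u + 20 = (u - 4)*(u - 1)*(u + 5)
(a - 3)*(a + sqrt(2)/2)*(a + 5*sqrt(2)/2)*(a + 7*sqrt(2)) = a^4 - 3*a^3 + 10*sqrt(2)*a^3 - 30*sqrt(2)*a^2 + 89*a^2/2 - 267*a/2 + 35*sqrt(2)*a/2 - 105*sqrt(2)/2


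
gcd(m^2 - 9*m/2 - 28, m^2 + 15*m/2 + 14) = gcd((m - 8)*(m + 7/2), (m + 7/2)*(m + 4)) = m + 7/2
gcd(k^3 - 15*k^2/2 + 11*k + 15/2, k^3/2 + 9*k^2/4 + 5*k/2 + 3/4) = k + 1/2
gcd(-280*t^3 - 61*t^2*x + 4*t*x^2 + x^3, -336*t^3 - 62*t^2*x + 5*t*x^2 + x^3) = -56*t^2 - t*x + x^2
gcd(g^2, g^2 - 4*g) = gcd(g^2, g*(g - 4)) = g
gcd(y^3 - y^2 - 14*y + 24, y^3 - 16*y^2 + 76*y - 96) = y - 2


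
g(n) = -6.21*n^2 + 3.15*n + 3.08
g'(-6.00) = 77.67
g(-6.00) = -239.38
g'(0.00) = 3.15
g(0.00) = 3.08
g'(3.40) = -39.08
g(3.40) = -58.00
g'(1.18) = -11.51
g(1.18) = -1.85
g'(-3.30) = 44.14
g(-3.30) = -74.94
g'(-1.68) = 24.02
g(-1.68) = -19.74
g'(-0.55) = 9.98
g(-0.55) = -0.53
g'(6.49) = -77.46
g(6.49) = -238.04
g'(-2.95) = 39.79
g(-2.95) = -60.26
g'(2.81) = -31.75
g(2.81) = -37.10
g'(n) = 3.15 - 12.42*n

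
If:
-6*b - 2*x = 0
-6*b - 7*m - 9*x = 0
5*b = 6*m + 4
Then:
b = -4/13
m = -12/13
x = 12/13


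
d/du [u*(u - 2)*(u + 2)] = 3*u^2 - 4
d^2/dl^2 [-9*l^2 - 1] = -18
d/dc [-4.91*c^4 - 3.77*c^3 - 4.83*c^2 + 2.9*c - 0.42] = -19.64*c^3 - 11.31*c^2 - 9.66*c + 2.9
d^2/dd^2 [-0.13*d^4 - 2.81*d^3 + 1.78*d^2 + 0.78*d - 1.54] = -1.56*d^2 - 16.86*d + 3.56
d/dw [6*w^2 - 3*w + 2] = 12*w - 3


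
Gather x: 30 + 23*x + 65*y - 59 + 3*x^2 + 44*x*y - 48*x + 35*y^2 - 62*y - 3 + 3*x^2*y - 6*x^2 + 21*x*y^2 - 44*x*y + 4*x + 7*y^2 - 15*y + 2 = x^2*(3*y - 3) + x*(21*y^2 - 21) + 42*y^2 - 12*y - 30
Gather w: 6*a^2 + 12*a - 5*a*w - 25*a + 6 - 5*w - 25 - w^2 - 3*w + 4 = 6*a^2 - 13*a - w^2 + w*(-5*a - 8) - 15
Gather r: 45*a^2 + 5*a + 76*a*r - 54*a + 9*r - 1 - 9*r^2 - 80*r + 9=45*a^2 - 49*a - 9*r^2 + r*(76*a - 71) + 8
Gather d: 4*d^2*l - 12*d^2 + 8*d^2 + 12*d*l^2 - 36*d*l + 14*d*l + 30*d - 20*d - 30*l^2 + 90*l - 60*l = d^2*(4*l - 4) + d*(12*l^2 - 22*l + 10) - 30*l^2 + 30*l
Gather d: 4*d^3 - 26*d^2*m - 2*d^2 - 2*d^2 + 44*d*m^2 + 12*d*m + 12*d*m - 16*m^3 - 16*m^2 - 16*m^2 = 4*d^3 + d^2*(-26*m - 4) + d*(44*m^2 + 24*m) - 16*m^3 - 32*m^2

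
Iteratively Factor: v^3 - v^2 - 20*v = (v + 4)*(v^2 - 5*v) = (v - 5)*(v + 4)*(v)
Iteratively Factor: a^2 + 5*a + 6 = (a + 3)*(a + 2)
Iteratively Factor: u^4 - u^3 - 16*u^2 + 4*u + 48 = (u - 4)*(u^3 + 3*u^2 - 4*u - 12) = (u - 4)*(u + 2)*(u^2 + u - 6) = (u - 4)*(u + 2)*(u + 3)*(u - 2)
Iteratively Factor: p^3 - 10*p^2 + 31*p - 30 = (p - 5)*(p^2 - 5*p + 6) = (p - 5)*(p - 2)*(p - 3)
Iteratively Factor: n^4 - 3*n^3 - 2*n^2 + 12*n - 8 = (n - 2)*(n^3 - n^2 - 4*n + 4) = (n - 2)*(n + 2)*(n^2 - 3*n + 2) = (n - 2)*(n - 1)*(n + 2)*(n - 2)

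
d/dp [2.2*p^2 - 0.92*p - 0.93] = 4.4*p - 0.92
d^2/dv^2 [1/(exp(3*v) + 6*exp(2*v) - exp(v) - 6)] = ((-9*exp(2*v) - 24*exp(v) + 1)*(exp(3*v) + 6*exp(2*v) - exp(v) - 6) + 2*(3*exp(2*v) + 12*exp(v) - 1)^2*exp(v))*exp(v)/(exp(3*v) + 6*exp(2*v) - exp(v) - 6)^3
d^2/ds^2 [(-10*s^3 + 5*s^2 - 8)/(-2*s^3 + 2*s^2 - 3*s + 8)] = 4*(10*s^6 - 90*s^5 + 621*s^4 - 458*s^3 - 120*s^2 + 1080*s - 188)/(8*s^9 - 24*s^8 + 60*s^7 - 176*s^6 + 282*s^5 - 438*s^4 + 699*s^3 - 600*s^2 + 576*s - 512)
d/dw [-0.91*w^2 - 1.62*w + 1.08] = -1.82*w - 1.62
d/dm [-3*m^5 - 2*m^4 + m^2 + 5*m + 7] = -15*m^4 - 8*m^3 + 2*m + 5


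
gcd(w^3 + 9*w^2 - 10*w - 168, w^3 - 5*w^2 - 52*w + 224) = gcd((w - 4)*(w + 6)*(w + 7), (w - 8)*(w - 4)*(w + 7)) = w^2 + 3*w - 28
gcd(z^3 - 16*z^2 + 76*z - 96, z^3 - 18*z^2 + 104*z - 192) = z^2 - 14*z + 48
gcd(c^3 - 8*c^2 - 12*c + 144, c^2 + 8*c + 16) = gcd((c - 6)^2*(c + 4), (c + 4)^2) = c + 4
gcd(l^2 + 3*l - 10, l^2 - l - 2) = l - 2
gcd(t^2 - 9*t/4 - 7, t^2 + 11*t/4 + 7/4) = t + 7/4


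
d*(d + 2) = d^2 + 2*d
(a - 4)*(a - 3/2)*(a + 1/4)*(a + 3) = a^4 - 9*a^3/4 - 89*a^2/8 + 123*a/8 + 9/2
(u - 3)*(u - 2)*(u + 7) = u^3 + 2*u^2 - 29*u + 42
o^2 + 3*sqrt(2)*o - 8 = (o - sqrt(2))*(o + 4*sqrt(2))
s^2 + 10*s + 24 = (s + 4)*(s + 6)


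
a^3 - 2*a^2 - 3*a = a*(a - 3)*(a + 1)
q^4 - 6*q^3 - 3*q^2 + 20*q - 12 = (q - 6)*(q - 1)^2*(q + 2)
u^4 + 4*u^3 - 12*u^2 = u^2*(u - 2)*(u + 6)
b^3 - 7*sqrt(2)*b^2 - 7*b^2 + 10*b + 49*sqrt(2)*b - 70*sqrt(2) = (b - 5)*(b - 2)*(b - 7*sqrt(2))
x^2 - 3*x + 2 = (x - 2)*(x - 1)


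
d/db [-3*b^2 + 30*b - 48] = 30 - 6*b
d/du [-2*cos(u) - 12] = 2*sin(u)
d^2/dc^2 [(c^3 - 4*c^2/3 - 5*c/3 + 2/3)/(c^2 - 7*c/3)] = 4*(9*c^3 + 27*c^2 - 63*c + 49)/(c^3*(27*c^3 - 189*c^2 + 441*c - 343))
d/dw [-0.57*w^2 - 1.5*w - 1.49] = -1.14*w - 1.5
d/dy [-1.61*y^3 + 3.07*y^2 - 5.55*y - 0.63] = -4.83*y^2 + 6.14*y - 5.55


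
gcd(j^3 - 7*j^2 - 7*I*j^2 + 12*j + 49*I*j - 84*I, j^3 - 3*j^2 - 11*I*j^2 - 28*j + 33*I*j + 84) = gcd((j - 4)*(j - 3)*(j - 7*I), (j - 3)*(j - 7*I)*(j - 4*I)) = j^2 + j*(-3 - 7*I) + 21*I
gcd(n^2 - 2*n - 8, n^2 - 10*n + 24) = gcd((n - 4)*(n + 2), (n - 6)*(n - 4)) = n - 4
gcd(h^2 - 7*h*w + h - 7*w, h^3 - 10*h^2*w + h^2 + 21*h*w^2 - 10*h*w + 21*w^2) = -h^2 + 7*h*w - h + 7*w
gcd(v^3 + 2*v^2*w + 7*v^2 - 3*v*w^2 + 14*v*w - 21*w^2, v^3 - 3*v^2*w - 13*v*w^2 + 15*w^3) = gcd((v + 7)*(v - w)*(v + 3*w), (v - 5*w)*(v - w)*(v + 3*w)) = v^2 + 2*v*w - 3*w^2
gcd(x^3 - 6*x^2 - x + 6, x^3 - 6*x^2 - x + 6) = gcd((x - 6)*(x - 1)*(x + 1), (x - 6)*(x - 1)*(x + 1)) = x^3 - 6*x^2 - x + 6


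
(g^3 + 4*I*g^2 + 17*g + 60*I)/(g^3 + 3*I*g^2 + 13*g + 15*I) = (g^2 - I*g + 12)/(g^2 - 2*I*g + 3)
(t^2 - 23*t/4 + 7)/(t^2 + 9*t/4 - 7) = (t - 4)/(t + 4)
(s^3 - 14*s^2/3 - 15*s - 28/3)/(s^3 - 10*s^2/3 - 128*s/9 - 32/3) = 3*(s^2 - 6*s - 7)/(3*s^2 - 14*s - 24)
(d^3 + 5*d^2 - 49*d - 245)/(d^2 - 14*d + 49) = (d^2 + 12*d + 35)/(d - 7)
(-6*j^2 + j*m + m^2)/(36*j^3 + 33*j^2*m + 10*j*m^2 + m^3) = (-2*j + m)/(12*j^2 + 7*j*m + m^2)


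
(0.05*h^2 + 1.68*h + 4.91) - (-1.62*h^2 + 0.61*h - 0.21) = 1.67*h^2 + 1.07*h + 5.12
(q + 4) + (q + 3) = 2*q + 7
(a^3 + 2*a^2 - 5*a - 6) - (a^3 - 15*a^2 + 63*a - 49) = 17*a^2 - 68*a + 43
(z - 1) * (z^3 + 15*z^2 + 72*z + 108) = z^4 + 14*z^3 + 57*z^2 + 36*z - 108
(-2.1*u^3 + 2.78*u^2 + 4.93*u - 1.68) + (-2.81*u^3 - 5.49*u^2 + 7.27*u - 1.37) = -4.91*u^3 - 2.71*u^2 + 12.2*u - 3.05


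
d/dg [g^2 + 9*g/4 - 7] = 2*g + 9/4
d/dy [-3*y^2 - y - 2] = -6*y - 1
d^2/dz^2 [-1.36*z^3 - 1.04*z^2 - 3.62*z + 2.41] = -8.16*z - 2.08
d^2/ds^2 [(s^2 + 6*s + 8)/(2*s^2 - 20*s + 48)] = 16*(s^3 - 3*s^2 - 42*s + 164)/(s^6 - 30*s^5 + 372*s^4 - 2440*s^3 + 8928*s^2 - 17280*s + 13824)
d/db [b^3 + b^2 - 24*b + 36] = 3*b^2 + 2*b - 24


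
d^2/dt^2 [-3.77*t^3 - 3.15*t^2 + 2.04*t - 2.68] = -22.62*t - 6.3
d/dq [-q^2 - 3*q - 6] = -2*q - 3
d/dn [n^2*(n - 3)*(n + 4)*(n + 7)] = n*(5*n^3 + 32*n^2 - 15*n - 168)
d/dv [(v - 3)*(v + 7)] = 2*v + 4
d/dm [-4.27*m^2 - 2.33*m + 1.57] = -8.54*m - 2.33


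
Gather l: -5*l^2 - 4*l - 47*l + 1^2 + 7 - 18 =-5*l^2 - 51*l - 10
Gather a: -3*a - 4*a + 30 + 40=70 - 7*a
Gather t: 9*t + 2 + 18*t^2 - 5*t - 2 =18*t^2 + 4*t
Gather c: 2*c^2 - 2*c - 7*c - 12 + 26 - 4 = 2*c^2 - 9*c + 10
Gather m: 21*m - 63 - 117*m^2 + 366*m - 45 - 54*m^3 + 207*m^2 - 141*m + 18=-54*m^3 + 90*m^2 + 246*m - 90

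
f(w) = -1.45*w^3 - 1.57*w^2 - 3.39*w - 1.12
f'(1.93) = -25.65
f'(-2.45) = -21.81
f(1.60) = -16.50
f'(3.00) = -51.96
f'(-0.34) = -2.83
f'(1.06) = -11.61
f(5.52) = -311.56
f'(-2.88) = -30.43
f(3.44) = -90.39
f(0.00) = -1.12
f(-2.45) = 19.09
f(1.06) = -8.20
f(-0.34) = -0.09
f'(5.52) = -153.27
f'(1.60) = -19.55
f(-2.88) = 30.26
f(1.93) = -23.93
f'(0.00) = -3.39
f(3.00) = -64.57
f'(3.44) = -65.67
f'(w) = -4.35*w^2 - 3.14*w - 3.39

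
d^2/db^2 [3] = 0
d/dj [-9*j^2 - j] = -18*j - 1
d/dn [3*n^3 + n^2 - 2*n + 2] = 9*n^2 + 2*n - 2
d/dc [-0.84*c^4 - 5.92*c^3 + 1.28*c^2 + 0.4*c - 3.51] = -3.36*c^3 - 17.76*c^2 + 2.56*c + 0.4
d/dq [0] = 0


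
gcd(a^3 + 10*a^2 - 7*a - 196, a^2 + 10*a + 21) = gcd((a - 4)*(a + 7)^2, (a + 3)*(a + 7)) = a + 7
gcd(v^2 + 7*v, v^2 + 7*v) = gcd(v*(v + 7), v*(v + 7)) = v^2 + 7*v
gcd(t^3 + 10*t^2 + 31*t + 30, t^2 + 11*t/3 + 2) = t + 3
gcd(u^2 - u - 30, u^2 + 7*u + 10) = u + 5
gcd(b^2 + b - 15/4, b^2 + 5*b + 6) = 1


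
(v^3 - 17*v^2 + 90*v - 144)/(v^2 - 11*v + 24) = v - 6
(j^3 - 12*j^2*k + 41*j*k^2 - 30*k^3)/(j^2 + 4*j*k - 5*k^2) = (j^2 - 11*j*k + 30*k^2)/(j + 5*k)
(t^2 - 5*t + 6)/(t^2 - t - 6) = (t - 2)/(t + 2)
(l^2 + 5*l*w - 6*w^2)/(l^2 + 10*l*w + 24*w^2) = (l - w)/(l + 4*w)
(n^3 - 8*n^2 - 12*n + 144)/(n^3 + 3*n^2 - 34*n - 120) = (n - 6)/(n + 5)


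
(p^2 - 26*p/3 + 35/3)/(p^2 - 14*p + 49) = (p - 5/3)/(p - 7)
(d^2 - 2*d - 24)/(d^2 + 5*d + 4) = (d - 6)/(d + 1)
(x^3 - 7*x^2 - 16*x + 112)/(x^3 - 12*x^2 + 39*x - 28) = (x + 4)/(x - 1)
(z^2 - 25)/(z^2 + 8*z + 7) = (z^2 - 25)/(z^2 + 8*z + 7)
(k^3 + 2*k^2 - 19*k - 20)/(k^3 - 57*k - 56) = (k^2 + k - 20)/(k^2 - k - 56)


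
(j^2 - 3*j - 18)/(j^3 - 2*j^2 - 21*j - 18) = 1/(j + 1)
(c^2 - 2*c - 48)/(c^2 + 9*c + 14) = (c^2 - 2*c - 48)/(c^2 + 9*c + 14)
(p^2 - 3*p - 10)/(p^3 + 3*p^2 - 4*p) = (p^2 - 3*p - 10)/(p*(p^2 + 3*p - 4))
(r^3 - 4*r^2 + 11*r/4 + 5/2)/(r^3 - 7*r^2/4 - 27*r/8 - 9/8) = 2*(2*r^2 - 9*r + 10)/(4*r^2 - 9*r - 9)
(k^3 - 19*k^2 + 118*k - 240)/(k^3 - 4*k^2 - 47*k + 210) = (k - 8)/(k + 7)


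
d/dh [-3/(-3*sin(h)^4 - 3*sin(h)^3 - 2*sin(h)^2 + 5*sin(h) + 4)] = 3*(-12*sin(h)^3 - 9*sin(h)^2 - 4*sin(h) + 5)*cos(h)/(3*sin(h)^4 + 3*sin(h)^3 + 2*sin(h)^2 - 5*sin(h) - 4)^2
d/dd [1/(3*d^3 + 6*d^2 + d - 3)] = (-9*d^2 - 12*d - 1)/(3*d^3 + 6*d^2 + d - 3)^2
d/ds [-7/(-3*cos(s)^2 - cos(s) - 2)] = 7*(6*cos(s) + 1)*sin(s)/(3*cos(s)^2 + cos(s) + 2)^2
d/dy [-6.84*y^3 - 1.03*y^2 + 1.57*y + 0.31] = -20.52*y^2 - 2.06*y + 1.57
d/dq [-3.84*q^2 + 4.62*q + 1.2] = 4.62 - 7.68*q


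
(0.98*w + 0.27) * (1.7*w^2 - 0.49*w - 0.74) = 1.666*w^3 - 0.0211999999999999*w^2 - 0.8575*w - 0.1998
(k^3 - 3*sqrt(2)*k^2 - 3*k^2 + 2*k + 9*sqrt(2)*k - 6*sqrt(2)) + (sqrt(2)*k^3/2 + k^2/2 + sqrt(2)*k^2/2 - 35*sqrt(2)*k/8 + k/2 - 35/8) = sqrt(2)*k^3/2 + k^3 - 5*sqrt(2)*k^2/2 - 5*k^2/2 + 5*k/2 + 37*sqrt(2)*k/8 - 6*sqrt(2) - 35/8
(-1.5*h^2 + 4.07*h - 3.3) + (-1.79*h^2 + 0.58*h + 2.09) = -3.29*h^2 + 4.65*h - 1.21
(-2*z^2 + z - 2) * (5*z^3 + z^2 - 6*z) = -10*z^5 + 3*z^4 + 3*z^3 - 8*z^2 + 12*z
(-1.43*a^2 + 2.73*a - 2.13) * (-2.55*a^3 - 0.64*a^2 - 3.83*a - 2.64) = 3.6465*a^5 - 6.0463*a^4 + 9.1612*a^3 - 5.3175*a^2 + 0.950699999999999*a + 5.6232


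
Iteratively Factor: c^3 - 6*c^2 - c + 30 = (c - 5)*(c^2 - c - 6) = (c - 5)*(c + 2)*(c - 3)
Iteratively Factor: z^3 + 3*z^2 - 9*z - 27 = (z - 3)*(z^2 + 6*z + 9) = (z - 3)*(z + 3)*(z + 3)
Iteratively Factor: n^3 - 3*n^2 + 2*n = (n - 2)*(n^2 - n) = n*(n - 2)*(n - 1)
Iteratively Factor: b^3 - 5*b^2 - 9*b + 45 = (b + 3)*(b^2 - 8*b + 15) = (b - 5)*(b + 3)*(b - 3)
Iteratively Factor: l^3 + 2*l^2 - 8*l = (l + 4)*(l^2 - 2*l) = l*(l + 4)*(l - 2)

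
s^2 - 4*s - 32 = (s - 8)*(s + 4)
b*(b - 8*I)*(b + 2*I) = b^3 - 6*I*b^2 + 16*b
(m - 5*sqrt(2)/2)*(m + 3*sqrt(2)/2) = m^2 - sqrt(2)*m - 15/2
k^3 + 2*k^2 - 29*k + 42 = (k - 3)*(k - 2)*(k + 7)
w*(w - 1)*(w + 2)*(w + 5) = w^4 + 6*w^3 + 3*w^2 - 10*w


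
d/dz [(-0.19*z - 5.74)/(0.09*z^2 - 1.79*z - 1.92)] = (0.0171*z^2 + 1.0332*z - 9.9098)/(0.0081*z^4 - 0.3222*z^3 + 2.8585*z^2 + 6.8736*z + 3.6864)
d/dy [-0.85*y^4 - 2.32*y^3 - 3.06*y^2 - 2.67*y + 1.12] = -3.4*y^3 - 6.96*y^2 - 6.12*y - 2.67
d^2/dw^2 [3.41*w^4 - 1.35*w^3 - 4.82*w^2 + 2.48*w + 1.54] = 40.92*w^2 - 8.1*w - 9.64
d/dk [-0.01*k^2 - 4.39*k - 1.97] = -0.02*k - 4.39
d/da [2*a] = 2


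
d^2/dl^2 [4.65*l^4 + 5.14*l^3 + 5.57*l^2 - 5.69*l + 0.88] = 55.8*l^2 + 30.84*l + 11.14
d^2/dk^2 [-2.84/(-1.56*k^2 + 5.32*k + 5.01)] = (13.822848*k^2 - 47.139456*k - 2.84*(3.12*k - 5.32)*(6.24*k - 10.64) - 44.392608)/(-1.56*k^2 + 5.32*k + 5.01)^3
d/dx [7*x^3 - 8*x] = 21*x^2 - 8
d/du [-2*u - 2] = -2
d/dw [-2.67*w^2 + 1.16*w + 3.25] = 1.16 - 5.34*w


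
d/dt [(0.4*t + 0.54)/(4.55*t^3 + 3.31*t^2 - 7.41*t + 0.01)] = (-3.64*t^3 - 8.695*t^2 - 3.5748*t + 4.0054)/(20.7025*t^6 + 30.121*t^5 - 56.4749*t^4 - 48.9632*t^3 + 54.9743*t^2 - 0.1482*t + 0.0001)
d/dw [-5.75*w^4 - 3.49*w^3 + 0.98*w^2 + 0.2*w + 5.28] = -23.0*w^3 - 10.47*w^2 + 1.96*w + 0.2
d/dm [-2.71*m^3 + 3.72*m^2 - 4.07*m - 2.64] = -8.13*m^2 + 7.44*m - 4.07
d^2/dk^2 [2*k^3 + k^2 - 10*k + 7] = 12*k + 2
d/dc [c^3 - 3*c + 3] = 3*c^2 - 3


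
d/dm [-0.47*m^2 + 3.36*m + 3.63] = 3.36 - 0.94*m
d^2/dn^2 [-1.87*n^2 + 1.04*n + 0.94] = -3.74000000000000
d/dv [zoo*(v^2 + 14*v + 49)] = zoo*(v + 7)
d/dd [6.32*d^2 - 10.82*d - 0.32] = 12.64*d - 10.82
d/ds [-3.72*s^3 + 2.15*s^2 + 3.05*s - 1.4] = -11.16*s^2 + 4.3*s + 3.05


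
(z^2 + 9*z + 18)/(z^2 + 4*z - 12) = (z + 3)/(z - 2)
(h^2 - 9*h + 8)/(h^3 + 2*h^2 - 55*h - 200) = (h - 1)/(h^2 + 10*h + 25)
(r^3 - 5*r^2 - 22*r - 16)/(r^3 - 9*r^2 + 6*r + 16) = (r + 2)/(r - 2)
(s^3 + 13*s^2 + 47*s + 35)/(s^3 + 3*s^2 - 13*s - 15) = (s + 7)/(s - 3)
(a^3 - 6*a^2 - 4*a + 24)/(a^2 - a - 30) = (a^2 - 4)/(a + 5)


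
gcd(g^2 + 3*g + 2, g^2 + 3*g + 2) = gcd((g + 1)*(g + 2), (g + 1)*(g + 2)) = g^2 + 3*g + 2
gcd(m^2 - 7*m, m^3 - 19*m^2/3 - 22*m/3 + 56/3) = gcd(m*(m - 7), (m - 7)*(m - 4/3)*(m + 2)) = m - 7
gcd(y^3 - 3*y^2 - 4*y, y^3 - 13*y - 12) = y^2 - 3*y - 4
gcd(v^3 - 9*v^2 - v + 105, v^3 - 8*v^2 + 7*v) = v - 7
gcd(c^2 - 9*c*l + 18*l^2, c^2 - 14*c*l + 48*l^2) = c - 6*l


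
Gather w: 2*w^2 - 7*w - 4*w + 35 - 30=2*w^2 - 11*w + 5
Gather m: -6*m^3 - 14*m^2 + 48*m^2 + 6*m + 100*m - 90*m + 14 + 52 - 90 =-6*m^3 + 34*m^2 + 16*m - 24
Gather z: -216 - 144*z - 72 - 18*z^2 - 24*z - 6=-18*z^2 - 168*z - 294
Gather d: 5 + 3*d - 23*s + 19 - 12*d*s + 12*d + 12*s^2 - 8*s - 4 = d*(15 - 12*s) + 12*s^2 - 31*s + 20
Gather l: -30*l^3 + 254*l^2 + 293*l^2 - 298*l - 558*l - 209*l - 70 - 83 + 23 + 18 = -30*l^3 + 547*l^2 - 1065*l - 112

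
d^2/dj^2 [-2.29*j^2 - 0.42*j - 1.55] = -4.58000000000000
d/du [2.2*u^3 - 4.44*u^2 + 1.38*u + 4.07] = 6.6*u^2 - 8.88*u + 1.38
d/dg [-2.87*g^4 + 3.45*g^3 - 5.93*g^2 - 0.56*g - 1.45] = -11.48*g^3 + 10.35*g^2 - 11.86*g - 0.56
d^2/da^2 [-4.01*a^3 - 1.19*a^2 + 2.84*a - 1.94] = -24.06*a - 2.38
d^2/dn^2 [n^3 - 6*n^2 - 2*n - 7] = 6*n - 12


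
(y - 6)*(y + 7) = y^2 + y - 42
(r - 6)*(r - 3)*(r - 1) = r^3 - 10*r^2 + 27*r - 18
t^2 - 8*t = t*(t - 8)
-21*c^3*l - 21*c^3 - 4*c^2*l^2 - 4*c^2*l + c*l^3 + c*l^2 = (-7*c + l)*(3*c + l)*(c*l + c)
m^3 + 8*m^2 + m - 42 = (m - 2)*(m + 3)*(m + 7)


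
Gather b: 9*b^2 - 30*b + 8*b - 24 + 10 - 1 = 9*b^2 - 22*b - 15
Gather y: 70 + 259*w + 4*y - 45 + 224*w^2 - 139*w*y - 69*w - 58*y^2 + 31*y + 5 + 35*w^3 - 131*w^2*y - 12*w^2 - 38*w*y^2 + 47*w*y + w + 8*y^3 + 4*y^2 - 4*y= 35*w^3 + 212*w^2 + 191*w + 8*y^3 + y^2*(-38*w - 54) + y*(-131*w^2 - 92*w + 31) + 30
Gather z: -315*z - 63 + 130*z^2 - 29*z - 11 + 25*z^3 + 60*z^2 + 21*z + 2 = 25*z^3 + 190*z^2 - 323*z - 72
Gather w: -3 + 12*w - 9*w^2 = -9*w^2 + 12*w - 3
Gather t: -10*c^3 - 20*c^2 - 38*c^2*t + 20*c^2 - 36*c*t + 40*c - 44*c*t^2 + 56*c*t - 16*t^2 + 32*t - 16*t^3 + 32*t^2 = -10*c^3 + 40*c - 16*t^3 + t^2*(16 - 44*c) + t*(-38*c^2 + 20*c + 32)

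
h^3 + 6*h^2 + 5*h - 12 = (h - 1)*(h + 3)*(h + 4)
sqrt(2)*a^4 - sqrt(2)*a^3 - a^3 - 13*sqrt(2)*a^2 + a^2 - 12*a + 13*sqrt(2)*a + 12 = (a - 1)*(a - 3*sqrt(2))*(a + 2*sqrt(2))*(sqrt(2)*a + 1)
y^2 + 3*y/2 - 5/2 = (y - 1)*(y + 5/2)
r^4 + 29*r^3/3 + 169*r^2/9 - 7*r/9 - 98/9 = (r - 2/3)*(r + 1)*(r + 7/3)*(r + 7)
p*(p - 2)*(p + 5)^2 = p^4 + 8*p^3 + 5*p^2 - 50*p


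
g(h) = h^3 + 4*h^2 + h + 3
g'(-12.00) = 337.00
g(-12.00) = -1161.00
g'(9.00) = 316.00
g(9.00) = 1065.00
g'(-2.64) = 0.79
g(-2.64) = 9.84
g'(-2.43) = -0.73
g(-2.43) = 9.84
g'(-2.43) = -0.73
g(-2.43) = 9.84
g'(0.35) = 4.17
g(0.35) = 3.88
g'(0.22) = 2.91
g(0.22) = 3.42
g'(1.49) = 19.58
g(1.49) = 16.68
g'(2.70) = 44.47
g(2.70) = 54.54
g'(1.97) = 28.40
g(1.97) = 28.14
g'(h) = 3*h^2 + 8*h + 1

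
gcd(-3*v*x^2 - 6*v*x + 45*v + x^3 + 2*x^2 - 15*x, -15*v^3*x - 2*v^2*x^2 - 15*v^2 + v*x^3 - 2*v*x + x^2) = 1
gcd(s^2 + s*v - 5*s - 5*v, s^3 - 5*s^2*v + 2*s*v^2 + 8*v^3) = s + v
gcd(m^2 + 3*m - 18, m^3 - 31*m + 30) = m + 6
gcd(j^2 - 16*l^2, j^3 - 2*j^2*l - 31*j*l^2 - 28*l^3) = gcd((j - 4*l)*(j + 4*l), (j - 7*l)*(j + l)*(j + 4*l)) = j + 4*l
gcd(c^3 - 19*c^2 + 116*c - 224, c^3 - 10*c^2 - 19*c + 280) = c^2 - 15*c + 56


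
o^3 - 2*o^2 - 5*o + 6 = (o - 3)*(o - 1)*(o + 2)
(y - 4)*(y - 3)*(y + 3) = y^3 - 4*y^2 - 9*y + 36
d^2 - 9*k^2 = (d - 3*k)*(d + 3*k)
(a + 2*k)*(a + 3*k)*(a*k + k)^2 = a^4*k^2 + 5*a^3*k^3 + 2*a^3*k^2 + 6*a^2*k^4 + 10*a^2*k^3 + a^2*k^2 + 12*a*k^4 + 5*a*k^3 + 6*k^4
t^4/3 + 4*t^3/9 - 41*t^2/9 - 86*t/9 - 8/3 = (t/3 + 1)*(t - 4)*(t + 1/3)*(t + 2)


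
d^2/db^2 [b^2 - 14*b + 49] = 2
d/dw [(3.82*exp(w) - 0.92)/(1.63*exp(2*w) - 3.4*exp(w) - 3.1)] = (-6.2266*exp(2*w) + 2.9992*exp(w) - 14.97)*exp(w)/(2.6569*exp(4*w) - 11.084*exp(3*w) + 1.454*exp(2*w) + 21.08*exp(w) + 9.61)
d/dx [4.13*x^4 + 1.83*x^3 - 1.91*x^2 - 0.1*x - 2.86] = 16.52*x^3 + 5.49*x^2 - 3.82*x - 0.1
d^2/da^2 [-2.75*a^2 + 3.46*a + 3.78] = -5.50000000000000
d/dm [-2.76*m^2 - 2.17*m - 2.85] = -5.52*m - 2.17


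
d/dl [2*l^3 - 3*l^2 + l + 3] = 6*l^2 - 6*l + 1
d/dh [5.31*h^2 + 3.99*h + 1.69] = 10.62*h + 3.99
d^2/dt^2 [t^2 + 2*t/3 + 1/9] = 2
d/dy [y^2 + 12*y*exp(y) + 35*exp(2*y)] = 12*y*exp(y) + 2*y + 70*exp(2*y) + 12*exp(y)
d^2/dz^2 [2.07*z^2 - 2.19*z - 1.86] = 4.14000000000000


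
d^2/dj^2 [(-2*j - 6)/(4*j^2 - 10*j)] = 2*(-4*j^3 - 36*j^2 + 90*j - 75)/(j^3*(8*j^3 - 60*j^2 + 150*j - 125))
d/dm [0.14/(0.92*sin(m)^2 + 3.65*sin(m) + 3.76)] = -(0.2576*sin(m) + 0.511)*cos(m)/(0.92*sin(m)^2 + 3.65*sin(m) + 3.76)^2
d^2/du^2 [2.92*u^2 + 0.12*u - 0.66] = 5.84000000000000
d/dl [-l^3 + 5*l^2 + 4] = l*(10 - 3*l)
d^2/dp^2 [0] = 0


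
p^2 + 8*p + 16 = (p + 4)^2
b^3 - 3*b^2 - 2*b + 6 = (b - 3)*(b - sqrt(2))*(b + sqrt(2))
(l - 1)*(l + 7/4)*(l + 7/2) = l^3 + 17*l^2/4 + 7*l/8 - 49/8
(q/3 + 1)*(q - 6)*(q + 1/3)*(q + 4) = q^4/3 + 4*q^3/9 - 89*q^2/9 - 82*q/3 - 8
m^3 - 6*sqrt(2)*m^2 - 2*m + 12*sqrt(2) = (m - 6*sqrt(2))*(m - sqrt(2))*(m + sqrt(2))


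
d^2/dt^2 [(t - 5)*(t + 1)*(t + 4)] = 6*t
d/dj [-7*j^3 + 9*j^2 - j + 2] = -21*j^2 + 18*j - 1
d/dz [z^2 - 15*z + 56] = 2*z - 15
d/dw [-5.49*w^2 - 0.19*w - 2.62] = -10.98*w - 0.19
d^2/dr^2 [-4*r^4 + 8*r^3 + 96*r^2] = -48*r^2 + 48*r + 192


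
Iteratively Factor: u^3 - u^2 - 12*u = (u + 3)*(u^2 - 4*u) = u*(u + 3)*(u - 4)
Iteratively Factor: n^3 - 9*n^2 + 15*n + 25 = (n - 5)*(n^2 - 4*n - 5) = (n - 5)*(n + 1)*(n - 5)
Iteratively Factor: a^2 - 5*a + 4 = (a - 1)*(a - 4)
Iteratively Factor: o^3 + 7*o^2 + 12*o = (o)*(o^2 + 7*o + 12) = o*(o + 4)*(o + 3)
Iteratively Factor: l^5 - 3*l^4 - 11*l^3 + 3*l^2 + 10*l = (l)*(l^4 - 3*l^3 - 11*l^2 + 3*l + 10) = l*(l - 5)*(l^3 + 2*l^2 - l - 2) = l*(l - 5)*(l - 1)*(l^2 + 3*l + 2) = l*(l - 5)*(l - 1)*(l + 1)*(l + 2)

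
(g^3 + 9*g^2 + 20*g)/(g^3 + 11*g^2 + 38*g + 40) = g/(g + 2)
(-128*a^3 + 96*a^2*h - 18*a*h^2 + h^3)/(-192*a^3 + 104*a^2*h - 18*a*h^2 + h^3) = (16*a^2 - 10*a*h + h^2)/(24*a^2 - 10*a*h + h^2)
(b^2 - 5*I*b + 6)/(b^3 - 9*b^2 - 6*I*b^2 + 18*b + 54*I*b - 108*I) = (b + I)/(b^2 - 9*b + 18)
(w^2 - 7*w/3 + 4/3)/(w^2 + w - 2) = (w - 4/3)/(w + 2)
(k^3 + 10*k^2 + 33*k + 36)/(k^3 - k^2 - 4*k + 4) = (k^3 + 10*k^2 + 33*k + 36)/(k^3 - k^2 - 4*k + 4)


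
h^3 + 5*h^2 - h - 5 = (h - 1)*(h + 1)*(h + 5)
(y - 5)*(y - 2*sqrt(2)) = y^2 - 5*y - 2*sqrt(2)*y + 10*sqrt(2)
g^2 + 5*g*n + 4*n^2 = (g + n)*(g + 4*n)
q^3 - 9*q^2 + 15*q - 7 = (q - 7)*(q - 1)^2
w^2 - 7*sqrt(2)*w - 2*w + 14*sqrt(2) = (w - 2)*(w - 7*sqrt(2))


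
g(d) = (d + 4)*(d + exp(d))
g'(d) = d + (d + 4)*(exp(d) + 1) + exp(d)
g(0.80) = 14.52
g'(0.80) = 18.51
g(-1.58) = -3.33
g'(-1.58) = 1.54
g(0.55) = 10.39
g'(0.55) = 14.72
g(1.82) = 46.51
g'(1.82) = 49.73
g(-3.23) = -2.46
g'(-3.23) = -2.39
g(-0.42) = 0.85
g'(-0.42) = 6.17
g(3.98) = 458.83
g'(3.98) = 492.54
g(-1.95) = -3.71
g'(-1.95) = 0.53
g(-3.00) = -2.95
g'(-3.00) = -1.90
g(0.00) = 4.00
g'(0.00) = 9.00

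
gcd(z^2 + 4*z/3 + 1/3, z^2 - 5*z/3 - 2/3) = z + 1/3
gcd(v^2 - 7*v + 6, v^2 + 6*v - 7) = v - 1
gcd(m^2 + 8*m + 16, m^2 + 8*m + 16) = m^2 + 8*m + 16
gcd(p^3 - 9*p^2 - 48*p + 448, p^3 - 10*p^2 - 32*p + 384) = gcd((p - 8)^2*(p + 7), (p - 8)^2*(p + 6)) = p^2 - 16*p + 64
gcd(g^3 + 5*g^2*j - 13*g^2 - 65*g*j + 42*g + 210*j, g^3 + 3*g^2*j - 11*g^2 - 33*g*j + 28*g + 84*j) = g - 7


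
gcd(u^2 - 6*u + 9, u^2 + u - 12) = u - 3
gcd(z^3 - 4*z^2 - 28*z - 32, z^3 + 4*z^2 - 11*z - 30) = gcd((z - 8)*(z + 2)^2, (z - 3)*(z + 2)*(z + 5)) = z + 2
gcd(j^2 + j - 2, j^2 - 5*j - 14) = j + 2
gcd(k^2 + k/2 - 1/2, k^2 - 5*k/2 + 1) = k - 1/2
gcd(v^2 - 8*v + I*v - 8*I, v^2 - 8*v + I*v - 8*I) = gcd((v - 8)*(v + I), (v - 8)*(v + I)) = v^2 + v*(-8 + I) - 8*I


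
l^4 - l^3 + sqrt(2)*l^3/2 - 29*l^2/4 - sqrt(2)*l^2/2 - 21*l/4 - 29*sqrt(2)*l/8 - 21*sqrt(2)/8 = (l - 7/2)*(l + 1)*(l + 3/2)*(l + sqrt(2)/2)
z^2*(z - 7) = z^3 - 7*z^2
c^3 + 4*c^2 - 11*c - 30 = (c - 3)*(c + 2)*(c + 5)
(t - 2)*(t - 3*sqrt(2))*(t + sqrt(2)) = t^3 - 2*sqrt(2)*t^2 - 2*t^2 - 6*t + 4*sqrt(2)*t + 12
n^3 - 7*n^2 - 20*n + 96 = (n - 8)*(n - 3)*(n + 4)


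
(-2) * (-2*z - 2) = 4*z + 4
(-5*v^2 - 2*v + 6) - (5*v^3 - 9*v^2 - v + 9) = -5*v^3 + 4*v^2 - v - 3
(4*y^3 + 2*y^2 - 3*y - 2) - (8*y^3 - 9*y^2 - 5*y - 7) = -4*y^3 + 11*y^2 + 2*y + 5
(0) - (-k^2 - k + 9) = k^2 + k - 9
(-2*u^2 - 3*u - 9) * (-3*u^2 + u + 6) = 6*u^4 + 7*u^3 + 12*u^2 - 27*u - 54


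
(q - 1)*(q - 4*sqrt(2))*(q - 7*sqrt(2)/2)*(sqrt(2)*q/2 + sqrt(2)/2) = sqrt(2)*q^4/2 - 15*q^3/2 + 27*sqrt(2)*q^2/2 + 15*q/2 - 14*sqrt(2)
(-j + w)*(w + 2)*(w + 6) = -j*w^2 - 8*j*w - 12*j + w^3 + 8*w^2 + 12*w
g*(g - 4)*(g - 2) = g^3 - 6*g^2 + 8*g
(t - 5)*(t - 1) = t^2 - 6*t + 5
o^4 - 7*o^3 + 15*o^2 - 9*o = o*(o - 3)^2*(o - 1)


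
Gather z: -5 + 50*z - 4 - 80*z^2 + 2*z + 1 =-80*z^2 + 52*z - 8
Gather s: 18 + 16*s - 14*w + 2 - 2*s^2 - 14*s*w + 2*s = -2*s^2 + s*(18 - 14*w) - 14*w + 20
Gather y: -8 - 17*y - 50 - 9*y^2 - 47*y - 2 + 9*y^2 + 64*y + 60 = 0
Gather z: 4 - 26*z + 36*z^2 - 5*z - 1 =36*z^2 - 31*z + 3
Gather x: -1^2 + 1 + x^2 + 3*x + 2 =x^2 + 3*x + 2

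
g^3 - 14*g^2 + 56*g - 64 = (g - 8)*(g - 4)*(g - 2)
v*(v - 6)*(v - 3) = v^3 - 9*v^2 + 18*v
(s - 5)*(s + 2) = s^2 - 3*s - 10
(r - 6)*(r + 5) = r^2 - r - 30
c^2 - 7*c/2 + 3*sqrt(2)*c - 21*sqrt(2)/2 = (c - 7/2)*(c + 3*sqrt(2))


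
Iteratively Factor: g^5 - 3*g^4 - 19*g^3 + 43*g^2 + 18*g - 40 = (g + 1)*(g^4 - 4*g^3 - 15*g^2 + 58*g - 40) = (g + 1)*(g + 4)*(g^3 - 8*g^2 + 17*g - 10) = (g - 1)*(g + 1)*(g + 4)*(g^2 - 7*g + 10) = (g - 2)*(g - 1)*(g + 1)*(g + 4)*(g - 5)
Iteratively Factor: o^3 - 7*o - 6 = (o - 3)*(o^2 + 3*o + 2) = (o - 3)*(o + 1)*(o + 2)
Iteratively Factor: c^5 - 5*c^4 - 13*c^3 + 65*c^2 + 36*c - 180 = (c - 2)*(c^4 - 3*c^3 - 19*c^2 + 27*c + 90) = (c - 2)*(c + 2)*(c^3 - 5*c^2 - 9*c + 45) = (c - 2)*(c + 2)*(c + 3)*(c^2 - 8*c + 15) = (c - 5)*(c - 2)*(c + 2)*(c + 3)*(c - 3)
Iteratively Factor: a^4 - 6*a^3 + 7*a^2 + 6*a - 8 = (a - 4)*(a^3 - 2*a^2 - a + 2) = (a - 4)*(a + 1)*(a^2 - 3*a + 2) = (a - 4)*(a - 2)*(a + 1)*(a - 1)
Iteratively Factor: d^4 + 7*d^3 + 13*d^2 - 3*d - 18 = (d + 2)*(d^3 + 5*d^2 + 3*d - 9) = (d + 2)*(d + 3)*(d^2 + 2*d - 3) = (d - 1)*(d + 2)*(d + 3)*(d + 3)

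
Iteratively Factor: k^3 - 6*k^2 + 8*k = (k)*(k^2 - 6*k + 8) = k*(k - 4)*(k - 2)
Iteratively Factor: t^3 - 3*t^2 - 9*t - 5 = (t + 1)*(t^2 - 4*t - 5) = (t + 1)^2*(t - 5)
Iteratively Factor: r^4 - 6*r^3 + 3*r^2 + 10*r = (r + 1)*(r^3 - 7*r^2 + 10*r) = (r - 5)*(r + 1)*(r^2 - 2*r) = r*(r - 5)*(r + 1)*(r - 2)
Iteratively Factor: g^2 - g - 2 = (g + 1)*(g - 2)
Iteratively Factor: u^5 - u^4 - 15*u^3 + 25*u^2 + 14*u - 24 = (u - 2)*(u^4 + u^3 - 13*u^2 - u + 12) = (u - 2)*(u + 4)*(u^3 - 3*u^2 - u + 3) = (u - 3)*(u - 2)*(u + 4)*(u^2 - 1) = (u - 3)*(u - 2)*(u - 1)*(u + 4)*(u + 1)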